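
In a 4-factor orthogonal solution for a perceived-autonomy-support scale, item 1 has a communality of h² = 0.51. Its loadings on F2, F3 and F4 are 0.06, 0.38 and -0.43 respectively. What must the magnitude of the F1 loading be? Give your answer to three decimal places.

0.421

Under orthogonal rotation h² = Σλ², so λ_F1² = h² − (0.3329) = 0.51 − 0.3329 = 0.1771.
|λ| = √0.1771 = 0.4208.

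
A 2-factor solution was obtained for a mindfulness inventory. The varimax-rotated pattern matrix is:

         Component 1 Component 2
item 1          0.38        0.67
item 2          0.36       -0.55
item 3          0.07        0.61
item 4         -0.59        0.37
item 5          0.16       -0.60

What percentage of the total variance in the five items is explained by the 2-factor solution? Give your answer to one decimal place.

45.5%

Communalities: 0.5933, 0.4321, 0.3770, 0.4850, 0.3856; Σh² = 2.2730.
Total variance with 5 standardized items is 5, so the solution explains 2.2730/5 = 0.4546 = 45.46%.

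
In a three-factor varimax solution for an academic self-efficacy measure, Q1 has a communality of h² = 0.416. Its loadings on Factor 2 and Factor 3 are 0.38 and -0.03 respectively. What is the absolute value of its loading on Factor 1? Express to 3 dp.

Under orthogonal rotation h² = Σλ², so λ_Factor 1² = h² − (0.1453) = 0.416 − 0.1453 = 0.2707.
|λ| = √0.2707 = 0.5203.

0.520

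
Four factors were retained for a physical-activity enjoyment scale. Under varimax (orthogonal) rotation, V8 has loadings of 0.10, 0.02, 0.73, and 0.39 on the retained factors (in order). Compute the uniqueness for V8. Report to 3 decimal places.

h² = 0.10² + 0.02² + 0.73² + 0.39² = 0.0100 + 0.0004 + 0.5329 + 0.1521 = 0.6954
Uniqueness u² = 1 − h² = 1 − 0.6954 = 0.3046

0.305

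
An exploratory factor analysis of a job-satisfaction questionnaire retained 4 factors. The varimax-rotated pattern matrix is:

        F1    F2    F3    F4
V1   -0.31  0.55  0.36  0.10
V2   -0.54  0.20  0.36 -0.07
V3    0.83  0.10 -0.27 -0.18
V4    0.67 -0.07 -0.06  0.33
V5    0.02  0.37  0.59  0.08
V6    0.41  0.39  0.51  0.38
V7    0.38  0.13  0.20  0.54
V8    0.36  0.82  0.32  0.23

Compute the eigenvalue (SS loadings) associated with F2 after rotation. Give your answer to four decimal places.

1.3357

SS loadings for F2 = 0.55² + 0.20² + 0.10² + (-0.07)² + 0.37² + 0.39² + 0.13² + 0.82² = 0.3025 + 0.0400 + 0.0100 + 0.0049 + 0.1369 + 0.1521 + 0.0169 + 0.6724 = 1.3357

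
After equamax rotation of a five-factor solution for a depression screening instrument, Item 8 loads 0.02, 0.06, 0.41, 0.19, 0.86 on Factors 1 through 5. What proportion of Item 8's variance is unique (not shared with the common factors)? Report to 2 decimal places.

0.05

h² = 0.02² + 0.06² + 0.41² + 0.19² + 0.86² = 0.0004 + 0.0036 + 0.1681 + 0.0361 + 0.7396 = 0.9478
Uniqueness u² = 1 − h² = 1 − 0.9478 = 0.0522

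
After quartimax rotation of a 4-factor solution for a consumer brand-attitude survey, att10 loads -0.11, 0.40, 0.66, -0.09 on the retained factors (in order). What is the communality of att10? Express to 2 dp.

h² = (-0.11)² + 0.40² + 0.66² + (-0.09)² = 0.0121 + 0.1600 + 0.4356 + 0.0081 = 0.6158

0.62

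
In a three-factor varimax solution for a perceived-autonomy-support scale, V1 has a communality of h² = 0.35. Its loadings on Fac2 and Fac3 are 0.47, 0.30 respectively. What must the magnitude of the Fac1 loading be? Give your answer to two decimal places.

Under orthogonal rotation h² = Σλ², so λ_Fac1² = h² − (0.3109) = 0.35 − 0.3109 = 0.0391.
|λ| = √0.0391 = 0.1977.

0.20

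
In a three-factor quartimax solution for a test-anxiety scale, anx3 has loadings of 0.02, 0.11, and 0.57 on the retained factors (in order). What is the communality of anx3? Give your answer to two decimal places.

0.34

h² = 0.02² + 0.11² + 0.57² = 0.0004 + 0.0121 + 0.3249 = 0.3374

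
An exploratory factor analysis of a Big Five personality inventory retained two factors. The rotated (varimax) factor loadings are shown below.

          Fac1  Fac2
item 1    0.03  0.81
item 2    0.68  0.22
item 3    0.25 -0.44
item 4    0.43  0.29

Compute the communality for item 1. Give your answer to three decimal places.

0.657

h² = 0.03² + 0.81² = 0.0009 + 0.6561 = 0.6570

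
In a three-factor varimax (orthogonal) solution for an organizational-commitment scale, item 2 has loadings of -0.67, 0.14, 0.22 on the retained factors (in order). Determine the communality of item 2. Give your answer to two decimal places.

0.52

h² = (-0.67)² + 0.14² + 0.22² = 0.4489 + 0.0196 + 0.0484 = 0.5169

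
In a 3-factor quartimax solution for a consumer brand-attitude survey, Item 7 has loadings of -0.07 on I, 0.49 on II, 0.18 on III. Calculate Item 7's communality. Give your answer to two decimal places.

0.28

h² = (-0.07)² + 0.49² + 0.18² = 0.0049 + 0.2401 + 0.0324 = 0.2774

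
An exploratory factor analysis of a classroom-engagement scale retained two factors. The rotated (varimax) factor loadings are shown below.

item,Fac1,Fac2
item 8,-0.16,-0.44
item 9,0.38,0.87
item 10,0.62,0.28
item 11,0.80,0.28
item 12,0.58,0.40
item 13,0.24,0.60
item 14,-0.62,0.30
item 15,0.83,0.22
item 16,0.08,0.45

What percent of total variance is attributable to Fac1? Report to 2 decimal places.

SS loadings for Fac1 = (-0.16)² + 0.38² + 0.62² + 0.80² + 0.58² + 0.24² + (-0.62)² + 0.83² + 0.08² = 2.6681
With 9 standardized items, total variance = 9. Proportion = 2.6681/9 = 0.2965 → 29.65%.

29.65%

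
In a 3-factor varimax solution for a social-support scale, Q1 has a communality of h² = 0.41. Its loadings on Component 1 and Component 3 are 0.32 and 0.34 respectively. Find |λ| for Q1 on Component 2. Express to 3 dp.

Under orthogonal rotation h² = Σλ², so λ_Component 2² = h² − (0.2180) = 0.41 − 0.2180 = 0.1920.
|λ| = √0.1920 = 0.4382.

0.438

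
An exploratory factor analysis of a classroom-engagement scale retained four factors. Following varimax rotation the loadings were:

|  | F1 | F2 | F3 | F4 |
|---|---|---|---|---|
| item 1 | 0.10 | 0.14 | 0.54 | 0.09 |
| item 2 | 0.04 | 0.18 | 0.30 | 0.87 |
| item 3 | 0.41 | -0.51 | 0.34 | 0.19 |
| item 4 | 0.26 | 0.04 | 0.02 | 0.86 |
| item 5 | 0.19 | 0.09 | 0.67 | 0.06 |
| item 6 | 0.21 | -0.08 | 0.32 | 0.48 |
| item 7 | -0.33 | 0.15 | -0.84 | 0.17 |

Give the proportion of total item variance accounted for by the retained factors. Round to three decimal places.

SS loadings by factor: 0.4364, 0.3507, 1.7545, 1.8036; total = 4.3452.
Total variance with 7 standardized items is 7, so the solution explains 4.3452/7 = 0.6207.

0.621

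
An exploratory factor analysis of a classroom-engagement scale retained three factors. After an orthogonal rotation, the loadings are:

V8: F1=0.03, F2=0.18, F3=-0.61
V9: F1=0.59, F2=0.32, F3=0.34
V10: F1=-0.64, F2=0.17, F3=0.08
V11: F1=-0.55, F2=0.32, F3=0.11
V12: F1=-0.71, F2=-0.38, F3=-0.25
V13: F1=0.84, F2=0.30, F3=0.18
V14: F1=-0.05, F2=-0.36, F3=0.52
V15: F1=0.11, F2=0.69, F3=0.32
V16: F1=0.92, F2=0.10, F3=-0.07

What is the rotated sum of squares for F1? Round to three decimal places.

3.132

SS loadings for F1 = 0.03² + 0.59² + (-0.64)² + (-0.55)² + (-0.71)² + 0.84² + (-0.05)² + 0.11² + 0.92² = 0.0009 + 0.3481 + 0.4096 + 0.3025 + 0.5041 + 0.7056 + 0.0025 + 0.0121 + 0.8464 = 3.1318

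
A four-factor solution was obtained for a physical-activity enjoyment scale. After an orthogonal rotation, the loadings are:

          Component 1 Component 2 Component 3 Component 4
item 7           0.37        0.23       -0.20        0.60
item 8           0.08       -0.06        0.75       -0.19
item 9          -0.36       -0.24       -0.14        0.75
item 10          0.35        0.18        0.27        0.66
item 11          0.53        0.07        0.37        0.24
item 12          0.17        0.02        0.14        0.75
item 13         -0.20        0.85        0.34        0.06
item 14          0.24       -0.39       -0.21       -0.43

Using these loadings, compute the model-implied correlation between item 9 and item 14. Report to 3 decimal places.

r̂ = Σ λ_i·λ_j across factors = (-0.36)(0.24) + (-0.24)(-0.39) + (-0.14)(-0.21) + (0.75)(-0.43)
  = -0.0864 +0.0936 +0.0294 -0.3225 = -0.2859

-0.286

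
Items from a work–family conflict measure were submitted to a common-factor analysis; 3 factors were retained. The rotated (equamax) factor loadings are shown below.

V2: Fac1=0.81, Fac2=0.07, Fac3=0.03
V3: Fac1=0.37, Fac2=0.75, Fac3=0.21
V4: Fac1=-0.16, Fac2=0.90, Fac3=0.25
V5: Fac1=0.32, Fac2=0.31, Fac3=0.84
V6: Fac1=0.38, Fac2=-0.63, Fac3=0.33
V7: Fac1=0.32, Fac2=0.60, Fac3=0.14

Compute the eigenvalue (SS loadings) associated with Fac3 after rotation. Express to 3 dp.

0.942

SS loadings for Fac3 = 0.03² + 0.21² + 0.25² + 0.84² + 0.33² + 0.14² = 0.0009 + 0.0441 + 0.0625 + 0.7056 + 0.1089 + 0.0196 = 0.9416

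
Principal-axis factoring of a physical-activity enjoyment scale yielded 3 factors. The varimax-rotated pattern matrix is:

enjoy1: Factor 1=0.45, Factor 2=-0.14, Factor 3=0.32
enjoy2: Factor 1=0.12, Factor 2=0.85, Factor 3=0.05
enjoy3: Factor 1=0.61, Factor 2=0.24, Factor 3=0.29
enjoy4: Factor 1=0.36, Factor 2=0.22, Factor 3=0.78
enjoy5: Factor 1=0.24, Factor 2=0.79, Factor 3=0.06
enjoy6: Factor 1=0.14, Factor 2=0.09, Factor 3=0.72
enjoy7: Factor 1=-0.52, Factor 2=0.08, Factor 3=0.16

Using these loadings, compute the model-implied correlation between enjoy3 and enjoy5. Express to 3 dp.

r̂ = Σ λ_i·λ_j across factors = (0.61)(0.24) + (0.24)(0.79) + (0.29)(0.06)
  = +0.1464 +0.1896 +0.0174 = 0.3534

0.353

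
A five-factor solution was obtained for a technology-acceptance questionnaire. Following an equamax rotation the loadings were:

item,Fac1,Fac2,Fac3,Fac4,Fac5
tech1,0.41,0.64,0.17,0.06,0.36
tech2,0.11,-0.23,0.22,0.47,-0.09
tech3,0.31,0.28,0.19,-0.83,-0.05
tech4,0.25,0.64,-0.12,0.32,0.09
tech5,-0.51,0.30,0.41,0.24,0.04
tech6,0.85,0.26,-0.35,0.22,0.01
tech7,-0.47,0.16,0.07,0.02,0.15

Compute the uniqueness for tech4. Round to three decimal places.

0.403

h² = 0.25² + 0.64² + (-0.12)² + 0.32² + 0.09² = 0.0625 + 0.4096 + 0.0144 + 0.1024 + 0.0081 = 0.5970
Uniqueness u² = 1 − h² = 1 − 0.5970 = 0.4030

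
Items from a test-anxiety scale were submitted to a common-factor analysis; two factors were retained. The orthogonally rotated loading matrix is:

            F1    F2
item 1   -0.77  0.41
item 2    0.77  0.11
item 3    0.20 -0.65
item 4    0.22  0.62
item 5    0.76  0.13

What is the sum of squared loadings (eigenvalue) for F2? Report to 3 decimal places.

SS loadings for F2 = 0.41² + 0.11² + (-0.65)² + 0.62² + 0.13² = 0.1681 + 0.0121 + 0.4225 + 0.3844 + 0.0169 = 1.0040

1.004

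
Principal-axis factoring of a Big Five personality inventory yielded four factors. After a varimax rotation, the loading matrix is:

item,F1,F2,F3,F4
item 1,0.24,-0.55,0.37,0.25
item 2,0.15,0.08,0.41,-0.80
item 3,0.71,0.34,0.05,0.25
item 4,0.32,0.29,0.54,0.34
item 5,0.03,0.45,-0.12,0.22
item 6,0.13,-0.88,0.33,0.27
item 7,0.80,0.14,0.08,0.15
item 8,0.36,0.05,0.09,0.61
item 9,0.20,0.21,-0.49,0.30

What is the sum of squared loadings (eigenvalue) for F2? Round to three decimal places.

SS loadings for F2 = (-0.55)² + 0.08² + 0.34² + 0.29² + 0.45² + (-0.88)² + 0.14² + 0.05² + 0.21² = 0.3025 + 0.0064 + 0.1156 + 0.0841 + 0.2025 + 0.7744 + 0.0196 + 0.0025 + 0.0441 = 1.5517

1.552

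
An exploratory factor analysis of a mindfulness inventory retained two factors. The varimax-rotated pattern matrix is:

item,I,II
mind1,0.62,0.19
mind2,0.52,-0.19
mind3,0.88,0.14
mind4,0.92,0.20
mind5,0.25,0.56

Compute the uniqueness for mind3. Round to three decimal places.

h² = 0.88² + 0.14² = 0.7744 + 0.0196 = 0.7940
Uniqueness u² = 1 − h² = 1 − 0.7940 = 0.2060

0.206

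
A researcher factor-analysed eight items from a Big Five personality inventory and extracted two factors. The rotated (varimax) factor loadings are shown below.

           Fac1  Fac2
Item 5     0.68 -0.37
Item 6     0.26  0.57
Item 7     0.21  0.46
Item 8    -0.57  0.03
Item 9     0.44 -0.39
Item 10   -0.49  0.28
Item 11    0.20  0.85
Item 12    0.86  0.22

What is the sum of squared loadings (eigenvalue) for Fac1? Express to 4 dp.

SS loadings for Fac1 = 0.68² + 0.26² + 0.21² + (-0.57)² + 0.44² + (-0.49)² + 0.20² + 0.86² = 0.4624 + 0.0676 + 0.0441 + 0.3249 + 0.1936 + 0.2401 + 0.0400 + 0.7396 = 2.1123

2.1123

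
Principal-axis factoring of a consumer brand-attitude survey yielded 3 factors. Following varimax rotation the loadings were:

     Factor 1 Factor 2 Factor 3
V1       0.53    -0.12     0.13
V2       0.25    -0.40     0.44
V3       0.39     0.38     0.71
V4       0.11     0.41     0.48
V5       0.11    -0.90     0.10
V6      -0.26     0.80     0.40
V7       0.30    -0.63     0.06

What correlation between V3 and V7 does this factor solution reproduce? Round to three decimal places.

r̂ = Σ λ_i·λ_j across factors = (0.39)(0.30) + (0.38)(-0.63) + (0.71)(0.06)
  = +0.1170 -0.2394 +0.0426 = -0.0798

-0.080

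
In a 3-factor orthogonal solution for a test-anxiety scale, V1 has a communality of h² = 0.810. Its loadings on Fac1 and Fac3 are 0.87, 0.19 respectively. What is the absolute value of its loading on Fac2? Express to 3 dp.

0.130

Under orthogonal rotation h² = Σλ², so λ_Fac2² = h² − (0.7930) = 0.810 − 0.7930 = 0.0170.
|λ| = √0.0170 = 0.1304.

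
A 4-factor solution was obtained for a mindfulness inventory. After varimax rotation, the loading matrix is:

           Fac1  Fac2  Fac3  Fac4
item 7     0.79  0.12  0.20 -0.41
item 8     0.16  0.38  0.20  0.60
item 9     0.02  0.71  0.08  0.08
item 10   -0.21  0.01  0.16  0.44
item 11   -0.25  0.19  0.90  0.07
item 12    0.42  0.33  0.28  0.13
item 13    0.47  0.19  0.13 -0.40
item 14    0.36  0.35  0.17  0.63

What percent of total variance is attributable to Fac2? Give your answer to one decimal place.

12.1%

SS loadings for Fac2 = 0.12² + 0.38² + 0.71² + 0.01² + 0.19² + 0.33² + 0.19² + 0.35² = 0.9666
With 8 standardized items, total variance = 8. Proportion = 0.9666/8 = 0.1208 → 12.08%.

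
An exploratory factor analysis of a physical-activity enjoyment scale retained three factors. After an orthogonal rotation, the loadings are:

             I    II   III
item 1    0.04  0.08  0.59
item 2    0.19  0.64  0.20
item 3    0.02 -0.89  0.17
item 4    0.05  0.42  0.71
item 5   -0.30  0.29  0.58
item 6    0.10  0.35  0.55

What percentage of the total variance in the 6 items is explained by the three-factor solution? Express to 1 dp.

Communalities: 0.3561, 0.4857, 0.8214, 0.6830, 0.5105, 0.4350; Σh² = 3.2917.
Total variance with 6 standardized items is 6, so the solution explains 3.2917/6 = 0.5486 = 54.86%.

54.9%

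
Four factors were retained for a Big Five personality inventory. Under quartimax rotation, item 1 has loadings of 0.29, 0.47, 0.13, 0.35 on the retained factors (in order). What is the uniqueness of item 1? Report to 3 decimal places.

0.556

h² = 0.29² + 0.47² + 0.13² + 0.35² = 0.0841 + 0.2209 + 0.0169 + 0.1225 = 0.4444
Uniqueness u² = 1 − h² = 1 − 0.4444 = 0.5556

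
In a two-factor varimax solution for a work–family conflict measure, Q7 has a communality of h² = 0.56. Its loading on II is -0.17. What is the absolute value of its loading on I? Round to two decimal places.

Under orthogonal rotation h² = Σλ², so λ_I² = h² − (0.0289) = 0.56 − 0.0289 = 0.5311.
|λ| = √0.5311 = 0.7288.

0.73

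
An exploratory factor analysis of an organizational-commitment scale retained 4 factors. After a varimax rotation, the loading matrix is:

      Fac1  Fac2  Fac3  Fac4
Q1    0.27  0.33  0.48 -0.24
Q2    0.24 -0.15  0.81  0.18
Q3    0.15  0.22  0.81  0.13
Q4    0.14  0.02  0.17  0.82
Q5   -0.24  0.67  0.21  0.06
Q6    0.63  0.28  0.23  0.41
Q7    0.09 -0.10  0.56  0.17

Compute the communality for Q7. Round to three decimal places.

h² = 0.09² + (-0.10)² + 0.56² + 0.17² = 0.0081 + 0.0100 + 0.3136 + 0.0289 = 0.3606

0.361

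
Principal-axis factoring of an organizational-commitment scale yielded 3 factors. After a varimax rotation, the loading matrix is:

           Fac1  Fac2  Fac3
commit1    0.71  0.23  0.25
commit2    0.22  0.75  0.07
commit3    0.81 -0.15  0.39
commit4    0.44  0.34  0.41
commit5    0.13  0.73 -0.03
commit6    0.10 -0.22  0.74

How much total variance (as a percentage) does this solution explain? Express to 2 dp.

SS loadings by factor: 1.4291, 1.3348, 0.9361; total = 3.7000.
Total variance with 6 standardized items is 6, so the solution explains 3.7000/6 = 0.6167 = 61.67%.

61.67%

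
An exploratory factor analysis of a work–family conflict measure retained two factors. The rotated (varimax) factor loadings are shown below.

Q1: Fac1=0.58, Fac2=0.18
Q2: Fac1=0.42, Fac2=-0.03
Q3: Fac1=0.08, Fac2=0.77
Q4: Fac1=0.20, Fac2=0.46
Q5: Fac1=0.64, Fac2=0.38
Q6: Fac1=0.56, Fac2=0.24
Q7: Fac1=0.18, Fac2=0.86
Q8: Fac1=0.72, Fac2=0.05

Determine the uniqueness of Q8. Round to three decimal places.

h² = 0.72² + 0.05² = 0.5184 + 0.0025 = 0.5209
Uniqueness u² = 1 − h² = 1 − 0.5209 = 0.4791

0.479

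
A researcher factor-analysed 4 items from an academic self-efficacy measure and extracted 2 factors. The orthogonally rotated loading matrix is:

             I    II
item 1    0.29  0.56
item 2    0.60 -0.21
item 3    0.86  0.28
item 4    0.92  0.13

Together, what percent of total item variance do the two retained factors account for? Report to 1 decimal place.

62.1%

Communalities: 0.3977, 0.4041, 0.8180, 0.8633; Σh² = 2.4831.
Total variance with 4 standardized items is 4, so the solution explains 2.4831/4 = 0.6208 = 62.08%.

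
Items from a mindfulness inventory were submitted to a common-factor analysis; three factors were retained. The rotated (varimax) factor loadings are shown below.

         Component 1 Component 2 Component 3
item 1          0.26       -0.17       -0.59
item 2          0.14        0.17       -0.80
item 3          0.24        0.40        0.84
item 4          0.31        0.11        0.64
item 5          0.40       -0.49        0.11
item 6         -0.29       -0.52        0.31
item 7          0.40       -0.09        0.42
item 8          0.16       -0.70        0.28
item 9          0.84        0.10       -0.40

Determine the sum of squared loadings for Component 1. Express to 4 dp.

SS loadings for Component 1 = 0.26² + 0.14² + 0.24² + 0.31² + 0.40² + (-0.29)² + 0.40² + 0.16² + 0.84² = 0.0676 + 0.0196 + 0.0576 + 0.0961 + 0.1600 + 0.0841 + 0.1600 + 0.0256 + 0.7056 = 1.3762

1.3762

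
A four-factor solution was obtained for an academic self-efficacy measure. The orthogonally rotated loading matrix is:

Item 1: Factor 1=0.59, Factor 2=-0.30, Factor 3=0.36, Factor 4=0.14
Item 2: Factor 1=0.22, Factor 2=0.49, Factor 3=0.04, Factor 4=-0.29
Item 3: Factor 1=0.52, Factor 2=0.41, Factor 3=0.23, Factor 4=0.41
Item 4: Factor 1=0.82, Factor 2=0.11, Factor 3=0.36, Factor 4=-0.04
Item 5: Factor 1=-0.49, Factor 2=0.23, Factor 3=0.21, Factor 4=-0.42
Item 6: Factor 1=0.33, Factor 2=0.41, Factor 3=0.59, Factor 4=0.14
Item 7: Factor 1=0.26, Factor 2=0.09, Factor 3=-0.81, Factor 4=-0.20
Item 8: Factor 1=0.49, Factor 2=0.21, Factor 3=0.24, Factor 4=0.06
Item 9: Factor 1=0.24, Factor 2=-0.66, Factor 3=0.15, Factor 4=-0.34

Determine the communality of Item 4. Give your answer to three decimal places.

h² = 0.82² + 0.11² + 0.36² + (-0.04)² = 0.6724 + 0.0121 + 0.1296 + 0.0016 = 0.8157

0.816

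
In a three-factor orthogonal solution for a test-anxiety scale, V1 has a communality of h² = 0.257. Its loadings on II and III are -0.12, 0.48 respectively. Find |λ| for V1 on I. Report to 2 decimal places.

Under orthogonal rotation h² = Σλ², so λ_I² = h² − (0.2448) = 0.257 − 0.2448 = 0.0122.
|λ| = √0.0122 = 0.1105.

0.11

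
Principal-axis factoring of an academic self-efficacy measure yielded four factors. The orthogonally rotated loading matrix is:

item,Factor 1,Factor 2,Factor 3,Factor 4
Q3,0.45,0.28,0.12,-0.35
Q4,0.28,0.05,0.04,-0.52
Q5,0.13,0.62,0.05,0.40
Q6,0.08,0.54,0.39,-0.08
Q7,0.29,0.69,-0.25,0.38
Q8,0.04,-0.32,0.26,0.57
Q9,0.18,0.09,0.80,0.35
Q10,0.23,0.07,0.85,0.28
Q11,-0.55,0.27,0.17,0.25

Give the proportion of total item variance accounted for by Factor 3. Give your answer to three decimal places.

0.188

SS loadings for Factor 3 = 0.12² + 0.04² + 0.05² + 0.39² + (-0.25)² + 0.26² + 0.80² + 0.85² + 0.17² = 1.6921
Proportion of variance = 1.6921 / 9 = 0.1880.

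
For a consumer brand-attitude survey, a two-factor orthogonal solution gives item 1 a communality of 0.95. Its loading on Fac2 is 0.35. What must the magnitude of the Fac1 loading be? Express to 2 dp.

Under orthogonal rotation h² = Σλ², so λ_Fac1² = h² − (0.1225) = 0.95 − 0.1225 = 0.8275.
|λ| = √0.8275 = 0.9097.

0.91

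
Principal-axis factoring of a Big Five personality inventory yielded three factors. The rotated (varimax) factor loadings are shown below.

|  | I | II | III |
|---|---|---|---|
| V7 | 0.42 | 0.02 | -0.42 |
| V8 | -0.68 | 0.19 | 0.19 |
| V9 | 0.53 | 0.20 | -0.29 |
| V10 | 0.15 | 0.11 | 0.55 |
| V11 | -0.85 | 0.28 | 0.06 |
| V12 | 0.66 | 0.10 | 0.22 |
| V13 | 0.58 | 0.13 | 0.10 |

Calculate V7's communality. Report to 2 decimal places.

h² = 0.42² + 0.02² + (-0.42)² = 0.1764 + 0.0004 + 0.1764 = 0.3532

0.35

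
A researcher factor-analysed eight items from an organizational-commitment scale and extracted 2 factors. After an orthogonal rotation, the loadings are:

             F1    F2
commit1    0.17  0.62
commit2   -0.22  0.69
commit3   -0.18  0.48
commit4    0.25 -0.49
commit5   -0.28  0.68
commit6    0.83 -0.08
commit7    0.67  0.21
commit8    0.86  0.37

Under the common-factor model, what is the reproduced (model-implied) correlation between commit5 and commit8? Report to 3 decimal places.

r̂ = Σ λ_i·λ_j across factors = (-0.28)(0.86) + (0.68)(0.37)
  = -0.2408 +0.2516 = 0.0108

0.011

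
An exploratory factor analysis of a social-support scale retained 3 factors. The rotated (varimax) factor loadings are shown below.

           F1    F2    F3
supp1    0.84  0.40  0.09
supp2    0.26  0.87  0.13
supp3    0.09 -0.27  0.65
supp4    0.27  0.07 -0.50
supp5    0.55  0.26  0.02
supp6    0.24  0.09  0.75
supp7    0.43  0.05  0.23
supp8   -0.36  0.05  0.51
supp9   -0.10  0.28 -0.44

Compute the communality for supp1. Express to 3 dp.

0.874

h² = 0.84² + 0.40² + 0.09² = 0.7056 + 0.1600 + 0.0081 = 0.8737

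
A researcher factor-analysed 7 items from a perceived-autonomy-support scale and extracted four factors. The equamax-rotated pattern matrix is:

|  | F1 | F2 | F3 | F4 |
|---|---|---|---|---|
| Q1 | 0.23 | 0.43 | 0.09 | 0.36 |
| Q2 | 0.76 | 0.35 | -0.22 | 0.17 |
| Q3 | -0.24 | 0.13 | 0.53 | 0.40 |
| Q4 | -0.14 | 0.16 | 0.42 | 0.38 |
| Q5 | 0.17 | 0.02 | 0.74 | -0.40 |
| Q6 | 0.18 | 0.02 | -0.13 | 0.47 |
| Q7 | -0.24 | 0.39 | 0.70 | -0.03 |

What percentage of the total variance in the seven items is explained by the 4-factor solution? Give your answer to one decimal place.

SS loadings by factor: 0.8266, 0.5028, 1.5683, 0.8447; total = 3.7424.
Total variance with 7 standardized items is 7, so the solution explains 3.7424/7 = 0.5346 = 53.46%.

53.5%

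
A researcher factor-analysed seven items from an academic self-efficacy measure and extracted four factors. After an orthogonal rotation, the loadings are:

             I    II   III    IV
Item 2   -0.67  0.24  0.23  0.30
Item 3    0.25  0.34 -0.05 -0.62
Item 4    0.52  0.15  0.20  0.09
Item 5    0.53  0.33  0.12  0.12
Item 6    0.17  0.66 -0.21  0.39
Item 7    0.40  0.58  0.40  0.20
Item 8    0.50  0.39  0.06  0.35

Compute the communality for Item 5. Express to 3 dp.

h² = 0.53² + 0.33² + 0.12² + 0.12² = 0.2809 + 0.1089 + 0.0144 + 0.0144 = 0.4186

0.419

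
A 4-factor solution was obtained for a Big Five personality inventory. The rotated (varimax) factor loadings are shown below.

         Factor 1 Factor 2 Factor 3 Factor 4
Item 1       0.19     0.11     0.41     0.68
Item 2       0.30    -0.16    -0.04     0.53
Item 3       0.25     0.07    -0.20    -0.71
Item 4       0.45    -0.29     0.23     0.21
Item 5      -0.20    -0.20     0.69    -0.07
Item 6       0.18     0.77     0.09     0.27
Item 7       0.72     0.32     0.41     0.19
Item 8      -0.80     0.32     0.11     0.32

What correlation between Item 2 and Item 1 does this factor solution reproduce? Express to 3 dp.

r̂ = Σ λ_i·λ_j across factors = (0.30)(0.19) + (-0.16)(0.11) + (-0.04)(0.41) + (0.53)(0.68)
  = +0.0570 -0.0176 -0.0164 +0.3604 = 0.3834

0.383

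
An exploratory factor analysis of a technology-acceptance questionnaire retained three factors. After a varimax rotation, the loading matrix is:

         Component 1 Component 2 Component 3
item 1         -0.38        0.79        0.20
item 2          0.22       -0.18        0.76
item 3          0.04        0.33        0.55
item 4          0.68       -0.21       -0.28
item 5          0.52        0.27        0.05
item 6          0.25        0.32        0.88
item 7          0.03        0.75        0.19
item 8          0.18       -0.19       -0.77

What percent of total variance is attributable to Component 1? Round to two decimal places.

12.79%

SS loadings for Component 1 = (-0.38)² + 0.22² + 0.04² + 0.68² + 0.52² + 0.25² + 0.03² + 0.18² = 1.0230
With 8 standardized items, total variance = 8. Proportion = 1.0230/8 = 0.1279 → 12.79%.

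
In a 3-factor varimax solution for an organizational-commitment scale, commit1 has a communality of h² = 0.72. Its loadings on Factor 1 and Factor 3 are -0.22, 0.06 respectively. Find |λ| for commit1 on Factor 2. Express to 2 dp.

0.82

Under orthogonal rotation h² = Σλ², so λ_Factor 2² = h² − (0.0520) = 0.72 − 0.0520 = 0.6680.
|λ| = √0.6680 = 0.8173.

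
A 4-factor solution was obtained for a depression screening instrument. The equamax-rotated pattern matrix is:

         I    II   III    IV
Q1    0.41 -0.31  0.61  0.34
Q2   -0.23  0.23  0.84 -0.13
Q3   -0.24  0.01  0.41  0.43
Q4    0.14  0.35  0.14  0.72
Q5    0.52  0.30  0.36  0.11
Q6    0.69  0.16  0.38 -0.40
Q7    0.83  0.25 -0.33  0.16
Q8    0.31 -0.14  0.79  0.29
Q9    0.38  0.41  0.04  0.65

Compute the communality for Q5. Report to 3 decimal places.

0.502

h² = 0.52² + 0.30² + 0.36² + 0.11² = 0.2704 + 0.0900 + 0.1296 + 0.0121 = 0.5021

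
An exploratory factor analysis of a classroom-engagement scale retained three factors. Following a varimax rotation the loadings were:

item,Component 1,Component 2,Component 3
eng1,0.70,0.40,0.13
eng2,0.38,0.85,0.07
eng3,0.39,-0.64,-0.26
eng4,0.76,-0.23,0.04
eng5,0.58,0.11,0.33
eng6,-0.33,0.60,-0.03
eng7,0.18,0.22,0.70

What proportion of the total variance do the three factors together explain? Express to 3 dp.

SS loadings by factor: 1.8418, 1.7655, 0.6908; total = 4.2981.
Total variance with 7 standardized items is 7, so the solution explains 4.2981/7 = 0.6140.

0.614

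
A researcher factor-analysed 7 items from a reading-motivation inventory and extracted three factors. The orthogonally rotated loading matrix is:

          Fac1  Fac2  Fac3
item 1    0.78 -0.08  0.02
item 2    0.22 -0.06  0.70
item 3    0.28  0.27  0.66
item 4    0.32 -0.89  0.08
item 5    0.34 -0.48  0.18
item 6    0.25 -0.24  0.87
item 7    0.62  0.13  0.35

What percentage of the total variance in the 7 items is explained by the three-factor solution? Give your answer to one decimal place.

Communalities: 0.6152, 0.5420, 0.5869, 0.9009, 0.3784, 0.8770, 0.5238; Σh² = 4.4242.
Total variance with 7 standardized items is 7, so the solution explains 4.4242/7 = 0.6320 = 63.20%.

63.2%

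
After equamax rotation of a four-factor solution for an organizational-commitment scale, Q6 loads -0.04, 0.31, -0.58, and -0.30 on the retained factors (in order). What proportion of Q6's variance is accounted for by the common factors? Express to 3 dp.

0.524

h² = (-0.04)² + 0.31² + (-0.58)² + (-0.30)² = 0.0016 + 0.0961 + 0.3364 + 0.0900 = 0.5241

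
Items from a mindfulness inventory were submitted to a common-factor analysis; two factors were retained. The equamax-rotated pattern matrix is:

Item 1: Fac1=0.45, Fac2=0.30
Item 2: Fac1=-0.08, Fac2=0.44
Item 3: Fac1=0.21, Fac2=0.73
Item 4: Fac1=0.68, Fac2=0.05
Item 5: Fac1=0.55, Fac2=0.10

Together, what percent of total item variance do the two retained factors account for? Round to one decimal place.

SS loadings by factor: 1.0179, 0.8290; total = 1.8469.
Total variance with 5 standardized items is 5, so the solution explains 1.8469/5 = 0.3694 = 36.94%.

36.9%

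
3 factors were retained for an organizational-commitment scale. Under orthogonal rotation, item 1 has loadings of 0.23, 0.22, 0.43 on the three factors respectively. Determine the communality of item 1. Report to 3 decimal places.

0.286

h² = 0.23² + 0.22² + 0.43² = 0.0529 + 0.0484 + 0.1849 = 0.2862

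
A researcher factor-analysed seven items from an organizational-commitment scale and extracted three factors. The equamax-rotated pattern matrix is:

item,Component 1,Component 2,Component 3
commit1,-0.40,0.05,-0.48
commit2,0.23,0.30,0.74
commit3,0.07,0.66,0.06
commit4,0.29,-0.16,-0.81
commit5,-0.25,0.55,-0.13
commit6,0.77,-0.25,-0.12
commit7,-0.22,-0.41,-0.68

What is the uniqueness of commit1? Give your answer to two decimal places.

h² = (-0.40)² + 0.05² + (-0.48)² = 0.1600 + 0.0025 + 0.2304 = 0.3929
Uniqueness u² = 1 − h² = 1 − 0.3929 = 0.6071

0.61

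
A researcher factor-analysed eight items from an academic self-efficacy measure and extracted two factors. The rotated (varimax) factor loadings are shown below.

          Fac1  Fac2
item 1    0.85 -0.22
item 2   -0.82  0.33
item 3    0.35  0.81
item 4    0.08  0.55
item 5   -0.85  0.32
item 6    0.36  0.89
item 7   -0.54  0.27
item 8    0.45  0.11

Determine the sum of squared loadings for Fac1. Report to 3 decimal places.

SS loadings for Fac1 = 0.85² + (-0.82)² + 0.35² + 0.08² + (-0.85)² + 0.36² + (-0.54)² + 0.45² = 0.7225 + 0.6724 + 0.1225 + 0.0064 + 0.7225 + 0.1296 + 0.2916 + 0.2025 = 2.8700

2.870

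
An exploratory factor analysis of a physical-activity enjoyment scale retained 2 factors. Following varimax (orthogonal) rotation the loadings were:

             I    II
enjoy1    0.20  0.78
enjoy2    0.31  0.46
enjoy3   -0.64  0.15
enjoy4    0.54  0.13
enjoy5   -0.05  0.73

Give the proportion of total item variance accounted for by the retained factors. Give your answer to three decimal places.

0.446

SS loadings by factor: 0.8398, 1.3923; total = 2.2321.
Total variance with 5 standardized items is 5, so the solution explains 2.2321/5 = 0.4464.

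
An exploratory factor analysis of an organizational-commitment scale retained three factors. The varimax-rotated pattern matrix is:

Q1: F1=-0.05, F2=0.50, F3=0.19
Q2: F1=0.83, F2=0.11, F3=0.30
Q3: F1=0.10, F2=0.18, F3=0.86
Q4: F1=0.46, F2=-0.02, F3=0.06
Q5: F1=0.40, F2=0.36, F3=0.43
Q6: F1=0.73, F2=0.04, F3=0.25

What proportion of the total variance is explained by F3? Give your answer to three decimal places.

0.186

SS loadings for F3 = 0.19² + 0.30² + 0.86² + 0.06² + 0.43² + 0.25² = 1.1167
Proportion of variance = 1.1167 / 6 = 0.1861.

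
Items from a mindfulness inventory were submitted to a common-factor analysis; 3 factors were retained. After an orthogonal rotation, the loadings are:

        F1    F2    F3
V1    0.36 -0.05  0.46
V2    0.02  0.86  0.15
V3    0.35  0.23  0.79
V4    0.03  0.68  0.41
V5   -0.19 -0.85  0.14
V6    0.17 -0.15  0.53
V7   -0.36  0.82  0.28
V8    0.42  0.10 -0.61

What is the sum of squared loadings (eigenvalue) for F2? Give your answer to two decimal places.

2.68

SS loadings for F2 = (-0.05)² + 0.86² + 0.23² + 0.68² + (-0.85)² + (-0.15)² + 0.82² + 0.10² = 0.0025 + 0.7396 + 0.0529 + 0.4624 + 0.7225 + 0.0225 + 0.6724 + 0.0100 = 2.6848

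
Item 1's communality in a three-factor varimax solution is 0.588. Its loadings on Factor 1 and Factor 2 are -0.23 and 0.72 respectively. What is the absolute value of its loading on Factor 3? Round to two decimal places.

Under orthogonal rotation h² = Σλ², so λ_Factor 3² = h² − (0.5713) = 0.588 − 0.5713 = 0.0167.
|λ| = √0.0167 = 0.1292.

0.13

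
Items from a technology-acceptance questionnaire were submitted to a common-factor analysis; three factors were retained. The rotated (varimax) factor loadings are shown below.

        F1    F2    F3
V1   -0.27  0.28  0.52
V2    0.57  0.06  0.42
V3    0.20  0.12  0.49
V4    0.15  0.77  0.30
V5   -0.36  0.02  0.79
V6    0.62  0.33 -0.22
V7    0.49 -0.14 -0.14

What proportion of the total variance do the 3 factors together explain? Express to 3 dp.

SS loadings by factor: 1.2144, 0.8182, 1.4690; total = 3.5016.
Total variance with 7 standardized items is 7, so the solution explains 3.5016/7 = 0.5002.

0.500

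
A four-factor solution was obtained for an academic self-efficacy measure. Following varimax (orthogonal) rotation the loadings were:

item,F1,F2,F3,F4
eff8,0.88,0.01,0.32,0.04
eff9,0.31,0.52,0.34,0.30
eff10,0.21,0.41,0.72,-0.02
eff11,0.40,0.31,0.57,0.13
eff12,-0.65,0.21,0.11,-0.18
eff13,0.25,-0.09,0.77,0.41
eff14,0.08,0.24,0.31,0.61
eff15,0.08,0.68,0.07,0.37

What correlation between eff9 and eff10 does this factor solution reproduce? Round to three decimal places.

r̂ = Σ λ_i·λ_j across factors = (0.31)(0.21) + (0.52)(0.41) + (0.34)(0.72) + (0.30)(-0.02)
  = +0.0651 +0.2132 +0.2448 -0.0060 = 0.5171

0.517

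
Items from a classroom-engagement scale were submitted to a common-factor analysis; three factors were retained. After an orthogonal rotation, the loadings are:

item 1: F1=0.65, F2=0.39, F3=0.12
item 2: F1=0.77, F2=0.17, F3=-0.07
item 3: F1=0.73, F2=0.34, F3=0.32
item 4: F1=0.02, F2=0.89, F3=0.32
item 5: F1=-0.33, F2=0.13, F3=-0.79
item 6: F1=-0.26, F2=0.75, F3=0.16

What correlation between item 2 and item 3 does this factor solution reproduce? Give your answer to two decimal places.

r̂ = Σ λ_i·λ_j across factors = (0.77)(0.73) + (0.17)(0.34) + (-0.07)(0.32)
  = +0.5621 +0.0578 -0.0224 = 0.5975

0.60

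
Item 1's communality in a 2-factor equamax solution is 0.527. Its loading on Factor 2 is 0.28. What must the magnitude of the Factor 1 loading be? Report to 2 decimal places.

Under orthogonal rotation h² = Σλ², so λ_Factor 1² = h² − (0.0784) = 0.527 − 0.0784 = 0.4486.
|λ| = √0.4486 = 0.6698.

0.67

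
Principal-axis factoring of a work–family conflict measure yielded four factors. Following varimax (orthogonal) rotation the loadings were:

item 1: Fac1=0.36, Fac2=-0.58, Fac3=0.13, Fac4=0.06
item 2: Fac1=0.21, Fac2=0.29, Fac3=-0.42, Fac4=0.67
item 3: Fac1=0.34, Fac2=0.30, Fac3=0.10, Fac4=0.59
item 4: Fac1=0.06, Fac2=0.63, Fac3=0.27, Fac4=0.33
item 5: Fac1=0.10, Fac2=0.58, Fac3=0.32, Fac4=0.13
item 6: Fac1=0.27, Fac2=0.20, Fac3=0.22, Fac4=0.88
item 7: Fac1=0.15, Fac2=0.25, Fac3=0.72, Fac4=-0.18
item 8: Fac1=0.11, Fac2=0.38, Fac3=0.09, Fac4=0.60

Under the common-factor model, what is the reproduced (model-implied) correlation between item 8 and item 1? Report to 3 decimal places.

r̂ = Σ λ_i·λ_j across factors = (0.11)(0.36) + (0.38)(-0.58) + (0.09)(0.13) + (0.60)(0.06)
  = +0.0396 -0.2204 +0.0117 +0.0360 = -0.1331

-0.133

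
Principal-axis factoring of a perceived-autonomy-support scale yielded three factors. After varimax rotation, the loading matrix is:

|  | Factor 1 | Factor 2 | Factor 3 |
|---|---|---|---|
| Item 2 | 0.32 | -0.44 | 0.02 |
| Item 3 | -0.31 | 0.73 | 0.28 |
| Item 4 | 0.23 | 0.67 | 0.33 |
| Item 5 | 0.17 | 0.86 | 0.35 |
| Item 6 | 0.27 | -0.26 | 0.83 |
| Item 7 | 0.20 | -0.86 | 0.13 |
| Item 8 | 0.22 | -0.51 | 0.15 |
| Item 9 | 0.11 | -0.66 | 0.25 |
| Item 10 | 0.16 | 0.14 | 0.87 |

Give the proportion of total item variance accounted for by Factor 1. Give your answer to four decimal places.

0.0533

SS loadings for Factor 1 = 0.32² + (-0.31)² + 0.23² + 0.17² + 0.27² + 0.20² + 0.22² + 0.11² + 0.16² = 0.4793
Proportion of variance = 0.4793 / 9 = 0.0533.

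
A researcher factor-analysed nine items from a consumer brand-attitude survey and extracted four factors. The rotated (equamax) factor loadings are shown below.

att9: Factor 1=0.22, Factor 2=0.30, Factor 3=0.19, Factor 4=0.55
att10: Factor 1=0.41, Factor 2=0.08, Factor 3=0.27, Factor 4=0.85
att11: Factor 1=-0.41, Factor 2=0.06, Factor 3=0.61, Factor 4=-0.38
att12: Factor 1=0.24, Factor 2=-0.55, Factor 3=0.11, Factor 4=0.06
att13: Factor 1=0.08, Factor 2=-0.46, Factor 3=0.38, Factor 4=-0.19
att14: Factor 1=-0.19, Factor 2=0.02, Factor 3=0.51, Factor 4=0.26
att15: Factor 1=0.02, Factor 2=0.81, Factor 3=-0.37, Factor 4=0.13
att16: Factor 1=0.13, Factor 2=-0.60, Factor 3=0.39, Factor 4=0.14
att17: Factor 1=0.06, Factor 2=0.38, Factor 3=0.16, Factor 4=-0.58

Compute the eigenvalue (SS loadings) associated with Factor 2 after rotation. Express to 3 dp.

SS loadings for Factor 2 = 0.30² + 0.08² + 0.06² + (-0.55)² + (-0.46)² + 0.02² + 0.81² + (-0.60)² + 0.38² = 0.0900 + 0.0064 + 0.0036 + 0.3025 + 0.2116 + 0.0004 + 0.6561 + 0.3600 + 0.1444 = 1.7750

1.775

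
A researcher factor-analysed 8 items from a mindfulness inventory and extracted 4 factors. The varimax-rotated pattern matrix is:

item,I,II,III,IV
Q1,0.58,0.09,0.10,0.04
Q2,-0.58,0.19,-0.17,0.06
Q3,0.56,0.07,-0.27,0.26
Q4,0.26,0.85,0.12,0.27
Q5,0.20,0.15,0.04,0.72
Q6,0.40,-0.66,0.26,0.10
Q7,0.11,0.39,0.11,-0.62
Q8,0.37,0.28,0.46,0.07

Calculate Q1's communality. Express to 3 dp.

h² = 0.58² + 0.09² + 0.10² + 0.04² = 0.3364 + 0.0081 + 0.0100 + 0.0016 = 0.3561

0.356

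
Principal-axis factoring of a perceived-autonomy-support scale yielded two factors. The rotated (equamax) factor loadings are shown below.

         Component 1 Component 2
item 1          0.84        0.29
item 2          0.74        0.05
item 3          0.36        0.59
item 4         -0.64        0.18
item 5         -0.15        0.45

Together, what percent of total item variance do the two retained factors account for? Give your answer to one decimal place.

49.7%

Communalities: 0.7897, 0.5501, 0.4777, 0.4420, 0.2250; Σh² = 2.4845.
Total variance with 5 standardized items is 5, so the solution explains 2.4845/5 = 0.4969 = 49.69%.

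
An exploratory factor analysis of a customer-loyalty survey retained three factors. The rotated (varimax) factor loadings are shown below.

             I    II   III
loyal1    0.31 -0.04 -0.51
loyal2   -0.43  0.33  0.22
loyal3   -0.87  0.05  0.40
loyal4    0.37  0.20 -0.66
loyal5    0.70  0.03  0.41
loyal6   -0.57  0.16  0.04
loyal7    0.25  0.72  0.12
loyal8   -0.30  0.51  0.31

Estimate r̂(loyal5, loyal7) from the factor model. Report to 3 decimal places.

0.246

r̂ = Σ λ_i·λ_j across factors = (0.70)(0.25) + (0.03)(0.72) + (0.41)(0.12)
  = +0.1750 +0.0216 +0.0492 = 0.2458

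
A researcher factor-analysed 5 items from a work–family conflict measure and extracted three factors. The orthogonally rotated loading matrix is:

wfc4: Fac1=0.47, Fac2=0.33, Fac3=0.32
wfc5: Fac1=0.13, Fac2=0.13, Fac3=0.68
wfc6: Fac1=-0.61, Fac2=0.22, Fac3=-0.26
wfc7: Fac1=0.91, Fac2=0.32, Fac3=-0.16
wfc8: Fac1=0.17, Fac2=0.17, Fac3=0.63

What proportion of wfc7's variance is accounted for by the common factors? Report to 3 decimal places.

h² = 0.91² + 0.32² + (-0.16)² = 0.8281 + 0.1024 + 0.0256 = 0.9561

0.956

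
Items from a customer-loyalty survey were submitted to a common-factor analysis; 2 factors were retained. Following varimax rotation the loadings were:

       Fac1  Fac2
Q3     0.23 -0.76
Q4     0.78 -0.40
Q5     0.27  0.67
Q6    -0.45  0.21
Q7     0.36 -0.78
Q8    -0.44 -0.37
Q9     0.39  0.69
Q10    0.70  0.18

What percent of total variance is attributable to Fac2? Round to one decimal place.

SS loadings for Fac2 = (-0.76)² + (-0.40)² + 0.67² + 0.21² + (-0.78)² + (-0.37)² + 0.69² + 0.18² = 2.4844
With 8 standardized items, total variance = 8. Proportion = 2.4844/8 = 0.3105 → 31.05%.

31.1%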